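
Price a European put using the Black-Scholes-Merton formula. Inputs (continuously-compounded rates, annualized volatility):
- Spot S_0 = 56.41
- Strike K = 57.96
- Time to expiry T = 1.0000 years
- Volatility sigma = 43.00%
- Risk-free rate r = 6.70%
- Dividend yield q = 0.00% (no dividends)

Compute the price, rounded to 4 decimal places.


Answer: Price = 8.3519

Derivation:
d1 = (ln(S/K) + (r - q + 0.5*sigma^2) * T) / (sigma * sqrt(T)) = 0.30777519
d2 = d1 - sigma * sqrt(T) = -0.12222481
exp(-rT) = 0.93519520; exp(-qT) = 1.00000000
P = K * exp(-rT) * N(-d2) - S_0 * exp(-qT) * N(-d1)
N(-d1) = 0.37912670; N(-d2) = 0.54863951
P = 57.9600 * 0.93519520 * 0.54863951 - 56.4100 * 1.00000000 * 0.37912670 = 8.3519


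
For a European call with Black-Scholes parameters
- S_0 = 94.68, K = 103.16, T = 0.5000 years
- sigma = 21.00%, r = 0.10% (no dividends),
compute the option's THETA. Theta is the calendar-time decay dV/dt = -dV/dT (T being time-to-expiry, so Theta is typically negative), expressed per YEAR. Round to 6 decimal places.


d1 = -0.5000483819; d2 = -0.6485408059
phi(d1) = 0.3520568097; exp(-qT) = 1.0000000000; exp(-rT) = 0.9995001250
Theta = -S*exp(-qT)*phi(d1)*sigma/(2*sqrt(T)) - r*K*exp(-rT)*N(d2) + q*S*exp(-qT)*N(d1)
N(d1) = 0.3085205053; N(d2) = 0.2583176136; sqrt(T) = 0.7071067812
Term 1 = -94.6800 * 1.0000000000 * 0.3520568097 * 0.2100 / (2 * 0.7071067812) = -4.9496591760
Term 2 = -0.0010 * 103.1600 * 0.9995001250 * 0.2583176136 = -0.0266347243
Term 3 = 0 (no dividend yield, q = 0)
Theta = -4.9496591760 + (-0.0266347243) + (0.0000000000) = -4.976294

Answer: Theta = -4.976294


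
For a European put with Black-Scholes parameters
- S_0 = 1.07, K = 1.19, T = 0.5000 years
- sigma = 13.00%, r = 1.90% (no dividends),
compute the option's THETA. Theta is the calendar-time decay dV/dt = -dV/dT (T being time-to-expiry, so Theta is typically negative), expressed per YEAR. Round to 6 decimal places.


d1 = -1.0070251287; d2 = -1.0989490102
phi(d1) = 0.2402708770; exp(-qT) = 1.0000000000; exp(-rT) = 0.9905449824
Theta = -S*exp(-qT)*phi(d1)*sigma/(2*sqrt(T)) + r*K*exp(-rT)*N(-d2) - q*S*exp(-qT)*N(-d1)
N(-d1) = 0.8430386507; N(-d2) = 0.8641048463; sqrt(T) = 0.7071067812
Term 1 = -1.0700 * 1.0000000000 * 0.2402708770 * 0.1300 / (2 * 0.7071067812) = -0.0236326959
Term 2 = 0.0190 * 1.1900 * 0.9905449824 * 0.8641048463 = 0.0193526840
Term 3 = 0 (no dividend yield, q = 0)
Theta = -0.0236326959 + (0.0193526840) + (0.0000000000) = -0.004280

Answer: Theta = -0.004280


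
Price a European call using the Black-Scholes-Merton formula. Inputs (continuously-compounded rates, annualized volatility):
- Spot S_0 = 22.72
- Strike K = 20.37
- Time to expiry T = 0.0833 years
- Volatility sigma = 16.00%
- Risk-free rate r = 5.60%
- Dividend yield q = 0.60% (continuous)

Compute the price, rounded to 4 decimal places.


Answer: Price = 2.4357

Derivation:
d1 = (ln(S/K) + (r - q + 0.5*sigma^2) * T) / (sigma * sqrt(T)) = 2.47762276
d2 = d1 - sigma * sqrt(T) = 2.43144397
exp(-rT) = 0.99534606; exp(-qT) = 0.99950032
C = S_0 * exp(-qT) * N(d1) - K * exp(-rT) * N(d2)
N(d1) = 0.99338695; N(d2) = 0.99248061
C = 22.7200 * 0.99950032 * 0.99338695 - 20.3700 * 0.99534606 * 0.99248061 = 2.4357


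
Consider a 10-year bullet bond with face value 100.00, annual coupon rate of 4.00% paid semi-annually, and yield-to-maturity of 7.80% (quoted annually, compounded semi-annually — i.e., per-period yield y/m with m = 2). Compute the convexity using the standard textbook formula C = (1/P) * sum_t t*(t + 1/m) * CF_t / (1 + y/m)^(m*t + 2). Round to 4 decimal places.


Answer: Convexity = 72.0952

Derivation:
Coupon per period c = face * coupon_rate / m = 2.000000
Periods per year m = 2; per-period yield y/m = 0.039000
Number of cashflows N = 20
Cashflows (t years, CF_t, discount factor 1/(1+y/m)^(m*t), PV):
  t = 0.5000: CF_t = 2.000000, DF = 0.962464, PV = 1.924928
  t = 1.0000: CF_t = 2.000000, DF = 0.926337, PV = 1.852674
  t = 1.5000: CF_t = 2.000000, DF = 0.891566, PV = 1.783131
  t = 2.0000: CF_t = 2.000000, DF = 0.858100, PV = 1.716200
  t = 2.5000: CF_t = 2.000000, DF = 0.825890, PV = 1.651780
  t = 3.0000: CF_t = 2.000000, DF = 0.794889, PV = 1.589779
  t = 3.5000: CF_t = 2.000000, DF = 0.765052, PV = 1.530105
  t = 4.0000: CF_t = 2.000000, DF = 0.736335, PV = 1.472671
  t = 4.5000: CF_t = 2.000000, DF = 0.708696, PV = 1.417392
  t = 5.0000: CF_t = 2.000000, DF = 0.682094, PV = 1.364189
  t = 5.5000: CF_t = 2.000000, DF = 0.656491, PV = 1.312983
  t = 6.0000: CF_t = 2.000000, DF = 0.631849, PV = 1.263698
  t = 6.5000: CF_t = 2.000000, DF = 0.608132, PV = 1.216264
  t = 7.0000: CF_t = 2.000000, DF = 0.585305, PV = 1.170610
  t = 7.5000: CF_t = 2.000000, DF = 0.563335, PV = 1.126670
  t = 8.0000: CF_t = 2.000000, DF = 0.542190, PV = 1.084379
  t = 8.5000: CF_t = 2.000000, DF = 0.521838, PV = 1.043676
  t = 9.0000: CF_t = 2.000000, DF = 0.502250, PV = 1.004500
  t = 9.5000: CF_t = 2.000000, DF = 0.483398, PV = 0.966795
  t = 10.0000: CF_t = 102.000000, DF = 0.465253, PV = 47.455791
Price P = sum_t PV_t = 73.948216
Convexity numerator sum_t t*(t + 1/m) * CF_t / (1+y/m)^(m*t + 2):
  t = 0.5000: term = 0.891566
  t = 1.0000: term = 2.574299
  t = 1.5000: term = 4.955341
  t = 2.0000: term = 7.948894
  t = 2.5000: term = 11.475786
  t = 3.0000: term = 15.463041
  t = 3.5000: term = 19.843492
  t = 4.0000: term = 24.555401
  t = 4.5000: term = 29.542109
  t = 5.0000: term = 34.751705
  t = 5.5000: term = 40.136714
  t = 6.0000: term = 45.653801
  t = 6.5000: term = 51.263491
  t = 7.0000: term = 56.929915
  t = 7.5000: term = 62.620559
  t = 8.0000: term = 68.306031
  t = 8.5000: term = 73.959851
  t = 9.0000: term = 79.558239
  t = 9.5000: term = 85.079926
  t = 10.0000: term = 4615.804695
Convexity = (1/P) * sum = 5331.314855 / 73.948216 = 72.095246


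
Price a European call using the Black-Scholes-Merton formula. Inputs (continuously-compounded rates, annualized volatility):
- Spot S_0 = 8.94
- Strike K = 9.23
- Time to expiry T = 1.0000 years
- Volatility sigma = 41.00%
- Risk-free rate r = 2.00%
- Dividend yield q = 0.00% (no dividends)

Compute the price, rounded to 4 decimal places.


Answer: Price = 1.4078

Derivation:
d1 = (ln(S/K) + (r - q + 0.5*sigma^2) * T) / (sigma * sqrt(T)) = 0.17591839
d2 = d1 - sigma * sqrt(T) = -0.23408161
exp(-rT) = 0.98019867; exp(-qT) = 1.00000000
C = S_0 * exp(-qT) * N(d1) - K * exp(-rT) * N(d2)
N(d1) = 0.56982097; N(d2) = 0.40746081
C = 8.9400 * 1.00000000 * 0.56982097 - 9.2300 * 0.98019867 * 0.40746081 = 1.4078


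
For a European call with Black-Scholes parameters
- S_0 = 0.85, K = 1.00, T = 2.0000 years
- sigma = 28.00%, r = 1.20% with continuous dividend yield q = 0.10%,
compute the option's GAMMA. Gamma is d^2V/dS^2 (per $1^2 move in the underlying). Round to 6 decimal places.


d1 = -0.1568739867; d2 = -0.5528537842
phi(d1) = 0.3940634835; exp(-qT) = 0.9980019987; exp(-rT) = 0.9762857098
Gamma = exp(-qT) * phi(d1) / (S * sigma * sqrt(T)) = 0.9980019987 * 0.3940634835 / (0.8500 * 0.2800 * 1.4142135624) = 1.168438

Answer: Gamma = 1.168438


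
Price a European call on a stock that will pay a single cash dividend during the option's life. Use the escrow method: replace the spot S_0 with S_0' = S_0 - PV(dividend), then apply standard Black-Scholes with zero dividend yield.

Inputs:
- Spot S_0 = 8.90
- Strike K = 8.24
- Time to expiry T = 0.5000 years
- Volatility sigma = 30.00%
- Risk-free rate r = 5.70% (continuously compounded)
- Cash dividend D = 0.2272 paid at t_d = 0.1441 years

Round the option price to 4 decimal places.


Answer: Price = 1.0869

Derivation:
PV(D) = D * exp(-r * t_d) = 0.2272 * 0.99181994 = 0.22534149
S_0' = S_0 - PV(D) = 8.9000 - 0.22534149 = 8.67465851
d1 = (ln(S_0'/K) + (r + sigma^2/2)*T) / (sigma*sqrt(T)) = 0.48274470
d2 = d1 - sigma*sqrt(T) = 0.27061267
exp(-rT) = 0.97190229
N(d1) = 0.68536149; N(d2) = 0.60665553
C = S_0' * N(d1) - K * exp(-rT) * N(d2) = 8.67465851 * 0.68536149 - 8.2400 * 0.97190229 * 0.60665553 = 1.0869


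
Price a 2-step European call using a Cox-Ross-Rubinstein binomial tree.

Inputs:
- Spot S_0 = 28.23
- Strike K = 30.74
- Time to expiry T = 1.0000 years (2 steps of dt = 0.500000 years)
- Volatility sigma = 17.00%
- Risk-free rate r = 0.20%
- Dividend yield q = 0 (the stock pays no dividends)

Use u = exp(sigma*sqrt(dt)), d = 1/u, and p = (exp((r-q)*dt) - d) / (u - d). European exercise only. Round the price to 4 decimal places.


Answer: Price = V(0,0) = 1.1582

Derivation:
dt = T/N = 0.500000
u = exp(sigma*sqrt(dt)) = 1.127732; d = 1/u = 0.886736
p = (exp((r-q)*dt) - d) / (u - d) = 0.474136
Discount per step: exp(-r*dt) = 0.999000
Stock lattice S(k, i) with i counting down-moves:
  k=0: S(0,0) = 28.2300
  k=1: S(1,0) = 31.8359; S(1,1) = 25.0326
  k=2: S(2,0) = 35.9023; S(2,1) = 28.2300; S(2,2) = 22.1973
Terminal payoffs V(N, i) = max(S_T - K, 0):
  V(2,0) = 5.162307; V(2,1) = 0.000000; V(2,2) = 0.000000
Backward induction: V(k, i) = exp(-r*dt) * [p * V(k+1, i) + (1-p) * V(k+1, i+1)].
  V(1,0) = exp(-r*dt) * [p*5.162307 + (1-p)*0.000000] = 2.445187
  V(1,1) = exp(-r*dt) * [p*0.000000 + (1-p)*0.000000] = 0.000000
  V(0,0) = exp(-r*dt) * [p*2.445187 + (1-p)*0.000000] = 1.158192


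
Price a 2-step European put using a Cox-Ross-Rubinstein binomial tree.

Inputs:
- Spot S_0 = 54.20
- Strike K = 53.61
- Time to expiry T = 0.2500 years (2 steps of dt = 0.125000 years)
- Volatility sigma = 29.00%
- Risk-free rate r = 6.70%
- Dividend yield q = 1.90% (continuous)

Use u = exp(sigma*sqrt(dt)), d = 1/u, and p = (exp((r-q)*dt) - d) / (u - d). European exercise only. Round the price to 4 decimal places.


Answer: Price = V(0,0) = 2.2913

Derivation:
dt = T/N = 0.125000
u = exp(sigma*sqrt(dt)) = 1.107971; d = 1/u = 0.902551
p = (exp((r-q)*dt) - d) / (u - d) = 0.503686
Discount per step: exp(-r*dt) = 0.991660
Stock lattice S(k, i) with i counting down-moves:
  k=0: S(0,0) = 54.2000
  k=1: S(1,0) = 60.0520; S(1,1) = 48.9182
  k=2: S(2,0) = 66.5359; S(2,1) = 54.2000; S(2,2) = 44.1512
Terminal payoffs V(N, i) = max(K - S_T, 0):
  V(2,0) = 0.000000; V(2,1) = 0.000000; V(2,2) = 9.458807
Backward induction: V(k, i) = exp(-r*dt) * [p * V(k+1, i) + (1-p) * V(k+1, i+1)].
  V(1,0) = exp(-r*dt) * [p*0.000000 + (1-p)*0.000000] = 0.000000
  V(1,1) = exp(-r*dt) * [p*0.000000 + (1-p)*9.458807] = 4.655386
  V(0,0) = exp(-r*dt) * [p*0.000000 + (1-p)*4.655386] = 2.291263


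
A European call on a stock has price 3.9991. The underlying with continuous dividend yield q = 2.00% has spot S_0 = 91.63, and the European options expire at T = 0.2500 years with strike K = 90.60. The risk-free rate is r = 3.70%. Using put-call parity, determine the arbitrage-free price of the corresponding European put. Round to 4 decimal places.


Answer: Put price = 2.5919

Derivation:
Put-call parity: C - P = S_0 * exp(-qT) - K * exp(-rT).
S_0 * exp(-qT) = 91.6300 * 0.99501248 = 91.17299347
K * exp(-rT) = 90.6000 * 0.99079265 = 89.76581406
P = C - S*exp(-qT) + K*exp(-rT)
P = 3.9991 - 91.17299347 + 89.76581406 = 2.5919


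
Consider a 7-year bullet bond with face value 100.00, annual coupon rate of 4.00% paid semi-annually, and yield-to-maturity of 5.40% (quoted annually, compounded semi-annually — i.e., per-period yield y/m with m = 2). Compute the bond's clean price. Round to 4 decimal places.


Answer: Price = 91.9286

Derivation:
Coupon per period c = face * coupon_rate / m = 2.000000
Periods per year m = 2; per-period yield y/m = 0.027000
Number of cashflows N = 14
Cashflows (t years, CF_t, discount factor 1/(1+y/m)^(m*t), PV):
  t = 0.5000: CF_t = 2.000000, DF = 0.973710, PV = 1.947420
  t = 1.0000: CF_t = 2.000000, DF = 0.948111, PV = 1.896222
  t = 1.5000: CF_t = 2.000000, DF = 0.923185, PV = 1.846370
  t = 2.0000: CF_t = 2.000000, DF = 0.898914, PV = 1.797828
  t = 2.5000: CF_t = 2.000000, DF = 0.875282, PV = 1.750563
  t = 3.0000: CF_t = 2.000000, DF = 0.852270, PV = 1.704541
  t = 3.5000: CF_t = 2.000000, DF = 0.829864, PV = 1.659728
  t = 4.0000: CF_t = 2.000000, DF = 0.808047, PV = 1.616093
  t = 4.5000: CF_t = 2.000000, DF = 0.786803, PV = 1.573606
  t = 5.0000: CF_t = 2.000000, DF = 0.766118, PV = 1.532236
  t = 5.5000: CF_t = 2.000000, DF = 0.745976, PV = 1.491953
  t = 6.0000: CF_t = 2.000000, DF = 0.726365, PV = 1.452729
  t = 6.5000: CF_t = 2.000000, DF = 0.707268, PV = 1.414537
  t = 7.0000: CF_t = 102.000000, DF = 0.688674, PV = 70.244765
Price P = sum_t PV_t = 91.928589


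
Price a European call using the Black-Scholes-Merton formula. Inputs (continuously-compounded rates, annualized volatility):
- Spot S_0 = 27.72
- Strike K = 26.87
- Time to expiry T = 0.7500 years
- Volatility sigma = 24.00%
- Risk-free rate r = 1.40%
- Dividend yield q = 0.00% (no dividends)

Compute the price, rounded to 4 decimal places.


d1 = (ln(S/K) + (r - q + 0.5*sigma^2) * T) / (sigma * sqrt(T)) = 0.30428164
d2 = d1 - sigma * sqrt(T) = 0.09643555
exp(-rT) = 0.98955493; exp(-qT) = 1.00000000
C = S_0 * exp(-qT) * N(d1) - K * exp(-rT) * N(d2)
N(d1) = 0.61954334; N(d2) = 0.53841267
C = 27.7200 * 1.00000000 * 0.61954334 - 26.8700 * 0.98955493 * 0.53841267 = 2.8577

Answer: Price = 2.8577


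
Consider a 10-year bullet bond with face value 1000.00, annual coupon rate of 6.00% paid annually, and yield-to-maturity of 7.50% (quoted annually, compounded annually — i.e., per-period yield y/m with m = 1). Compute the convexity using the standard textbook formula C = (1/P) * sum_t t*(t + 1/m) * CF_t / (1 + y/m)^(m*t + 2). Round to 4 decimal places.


Answer: Convexity = 66.2000

Derivation:
Coupon per period c = face * coupon_rate / m = 60.000000
Periods per year m = 1; per-period yield y/m = 0.075000
Number of cashflows N = 10
Cashflows (t years, CF_t, discount factor 1/(1+y/m)^(m*t), PV):
  t = 1.0000: CF_t = 60.000000, DF = 0.930233, PV = 55.813953
  t = 2.0000: CF_t = 60.000000, DF = 0.865333, PV = 51.919957
  t = 3.0000: CF_t = 60.000000, DF = 0.804961, PV = 48.297634
  t = 4.0000: CF_t = 60.000000, DF = 0.748801, PV = 44.928032
  t = 5.0000: CF_t = 60.000000, DF = 0.696559, PV = 41.793518
  t = 6.0000: CF_t = 60.000000, DF = 0.647962, PV = 38.877691
  t = 7.0000: CF_t = 60.000000, DF = 0.602755, PV = 36.165294
  t = 8.0000: CF_t = 60.000000, DF = 0.560702, PV = 33.642134
  t = 9.0000: CF_t = 60.000000, DF = 0.521583, PV = 31.295008
  t = 10.0000: CF_t = 1060.000000, DF = 0.485194, PV = 514.305564
Price P = sum_t PV_t = 897.038786
Convexity numerator sum_t t*(t + 1/m) * CF_t / (1+y/m)^(m*t + 2):
  t = 1.0000: term = 96.595268
  t = 2.0000: term = 269.568191
  t = 3.0000: term = 501.522215
  t = 4.0000: term = 777.553822
  t = 5.0000: term = 1084.958822
  t = 6.0000: term = 1412.969628
  t = 7.0000: term = 1752.520469
  t = 8.0000: term = 2096.037770
  t = 9.0000: term = 2437.253221
  t = 10.0000: term = 48954.991489
Convexity = (1/P) * sum = 59383.970896 / 897.038786 = 66.200004


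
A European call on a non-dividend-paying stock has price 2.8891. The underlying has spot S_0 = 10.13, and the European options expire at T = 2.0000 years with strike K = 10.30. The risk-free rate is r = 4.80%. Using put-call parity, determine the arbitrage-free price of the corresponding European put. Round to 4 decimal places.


Answer: Put price = 2.1163

Derivation:
Put-call parity: C - P = S_0 * exp(-qT) - K * exp(-rT).
S_0 * exp(-qT) = 10.1300 * 1.00000000 = 10.13000000
K * exp(-rT) = 10.3000 * 0.90846402 = 9.35717937
P = C - S*exp(-qT) + K*exp(-rT)
P = 2.8891 - 10.13000000 + 9.35717937 = 2.1163


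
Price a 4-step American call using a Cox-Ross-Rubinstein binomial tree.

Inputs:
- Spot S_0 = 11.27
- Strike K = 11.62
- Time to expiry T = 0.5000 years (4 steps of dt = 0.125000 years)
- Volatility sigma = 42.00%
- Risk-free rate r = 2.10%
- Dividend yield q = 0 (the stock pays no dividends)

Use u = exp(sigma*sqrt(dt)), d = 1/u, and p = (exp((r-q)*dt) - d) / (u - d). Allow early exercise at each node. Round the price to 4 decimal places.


Answer: Price = V(0,0) = 1.2096

Derivation:
dt = T/N = 0.125000
u = exp(sigma*sqrt(dt)) = 1.160084; d = 1/u = 0.862007
p = (exp((r-q)*dt) - d) / (u - d) = 0.471763
Discount per step: exp(-r*dt) = 0.997378
Stock lattice S(k, i) with i counting down-moves:
  k=0: S(0,0) = 11.2700
  k=1: S(1,0) = 13.0741; S(1,1) = 9.7148
  k=2: S(2,0) = 15.1671; S(2,1) = 11.2700; S(2,2) = 8.3742
  k=3: S(3,0) = 17.5951; S(3,1) = 13.0741; S(3,2) = 9.7148; S(3,3) = 7.2186
  k=4: S(4,0) = 20.4118; S(4,1) = 15.1671; S(4,2) = 11.2700; S(4,3) = 8.3742; S(4,4) = 6.2225
Terminal payoffs V(N, i) = max(S_T - K, 0):
  V(4,0) = 8.791818; V(4,1) = 3.547109; V(4,2) = 0.000000; V(4,3) = 0.000000; V(4,4) = 0.000000
Backward induction: V(k, i) = exp(-r*dt) * [p * V(k+1, i) + (1-p) * V(k+1, i+1)]; then take max(V_cont, immediate exercise) for American.
  V(3,0) = exp(-r*dt) * [p*8.791818 + (1-p)*3.547109] = 6.005583; exercise = 5.975120; V(3,0) = max -> 6.005583
  V(3,1) = exp(-r*dt) * [p*3.547109 + (1-p)*0.000000] = 1.669008; exercise = 1.454147; V(3,1) = max -> 1.669008
  V(3,2) = exp(-r*dt) * [p*0.000000 + (1-p)*0.000000] = 0.000000; exercise = 0.000000; V(3,2) = max -> 0.000000
  V(3,3) = exp(-r*dt) * [p*0.000000 + (1-p)*0.000000] = 0.000000; exercise = 0.000000; V(3,3) = max -> 0.000000
  V(2,0) = exp(-r*dt) * [p*6.005583 + (1-p)*1.669008] = 3.705104; exercise = 3.547109; V(2,0) = max -> 3.705104
  V(2,1) = exp(-r*dt) * [p*1.669008 + (1-p)*0.000000] = 0.785312; exercise = 0.000000; V(2,1) = max -> 0.785312
  V(2,2) = exp(-r*dt) * [p*0.000000 + (1-p)*0.000000] = 0.000000; exercise = 0.000000; V(2,2) = max -> 0.000000
  V(1,0) = exp(-r*dt) * [p*3.705104 + (1-p)*0.785312] = 2.157092; exercise = 1.454147; V(1,0) = max -> 2.157092
  V(1,1) = exp(-r*dt) * [p*0.785312 + (1-p)*0.000000] = 0.369510; exercise = 0.000000; V(1,1) = max -> 0.369510
  V(0,0) = exp(-r*dt) * [p*2.157092 + (1-p)*0.369510] = 1.209645; exercise = 0.000000; V(0,0) = max -> 1.209645


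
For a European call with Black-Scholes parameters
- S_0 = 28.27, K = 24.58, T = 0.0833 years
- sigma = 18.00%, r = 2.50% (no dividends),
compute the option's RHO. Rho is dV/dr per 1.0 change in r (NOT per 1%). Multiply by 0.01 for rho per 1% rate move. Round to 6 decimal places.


d1 = 2.7583620440; d2 = 2.7064109131
phi(d1) = 0.0088865257; exp(-qT) = 1.0000000000; exp(-rT) = 0.9979196669
N(d2) = 0.9965992586
Rho = K*T*exp(-rT)*N(d2) = 24.5800 * 0.0833 * 0.9979196669 * 0.9965992586 = 2.036306

Answer: Rho = 2.036306


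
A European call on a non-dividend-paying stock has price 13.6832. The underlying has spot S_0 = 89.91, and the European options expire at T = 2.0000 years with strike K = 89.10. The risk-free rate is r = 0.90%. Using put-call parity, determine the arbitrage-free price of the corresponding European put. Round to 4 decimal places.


Put-call parity: C - P = S_0 * exp(-qT) - K * exp(-rT).
S_0 * exp(-qT) = 89.9100 * 1.00000000 = 89.91000000
K * exp(-rT) = 89.1000 * 0.98216103 = 87.51054798
P = C - S*exp(-qT) + K*exp(-rT)
P = 13.6832 - 89.91000000 + 87.51054798 = 11.2837

Answer: Put price = 11.2837


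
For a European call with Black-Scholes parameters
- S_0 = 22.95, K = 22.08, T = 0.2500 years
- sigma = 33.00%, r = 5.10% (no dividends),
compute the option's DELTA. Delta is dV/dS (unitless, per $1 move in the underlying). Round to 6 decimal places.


Answer: Delta = 0.653205

Derivation:
d1 = 0.3939891824; d2 = 0.2289891824
phi(d1) = 0.3691499787; exp(-qT) = 1.0000000000; exp(-rT) = 0.9873309369
N(d1) = 0.6532054871
Delta = exp(-qT) * N(d1) = 1.0000000000 * 0.6532054871 = 0.653205


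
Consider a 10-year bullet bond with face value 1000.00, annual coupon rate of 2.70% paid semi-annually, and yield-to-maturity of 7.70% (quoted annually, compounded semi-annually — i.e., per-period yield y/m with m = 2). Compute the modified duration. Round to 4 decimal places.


Answer: Modified duration = 8.1624

Derivation:
Coupon per period c = face * coupon_rate / m = 13.500000
Periods per year m = 2; per-period yield y/m = 0.038500
Number of cashflows N = 20
Cashflows (t years, CF_t, discount factor 1/(1+y/m)^(m*t), PV):
  t = 0.5000: CF_t = 13.500000, DF = 0.962927, PV = 12.999519
  t = 1.0000: CF_t = 13.500000, DF = 0.927229, PV = 12.517591
  t = 1.5000: CF_t = 13.500000, DF = 0.892854, PV = 12.053530
  t = 2.0000: CF_t = 13.500000, DF = 0.859754, PV = 11.606673
  t = 2.5000: CF_t = 13.500000, DF = 0.827880, PV = 11.176383
  t = 3.0000: CF_t = 13.500000, DF = 0.797188, PV = 10.762044
  t = 3.5000: CF_t = 13.500000, DF = 0.767635, PV = 10.363066
  t = 4.0000: CF_t = 13.500000, DF = 0.739176, PV = 9.978879
  t = 4.5000: CF_t = 13.500000, DF = 0.711773, PV = 9.608935
  t = 5.0000: CF_t = 13.500000, DF = 0.685386, PV = 9.252706
  t = 5.5000: CF_t = 13.500000, DF = 0.659977, PV = 8.909683
  t = 6.0000: CF_t = 13.500000, DF = 0.635509, PV = 8.579377
  t = 6.5000: CF_t = 13.500000, DF = 0.611949, PV = 8.261316
  t = 7.0000: CF_t = 13.500000, DF = 0.589263, PV = 7.955047
  t = 7.5000: CF_t = 13.500000, DF = 0.567417, PV = 7.660132
  t = 8.0000: CF_t = 13.500000, DF = 0.546381, PV = 7.376150
  t = 8.5000: CF_t = 13.500000, DF = 0.526126, PV = 7.102696
  t = 9.0000: CF_t = 13.500000, DF = 0.506621, PV = 6.839380
  t = 9.5000: CF_t = 13.500000, DF = 0.487839, PV = 6.585826
  t = 10.0000: CF_t = 1013.500000, DF = 0.469753, PV = 476.095126
Price P = sum_t PV_t = 655.684061
First compute Macaulay numerator sum_t t * PV_t:
  t * PV_t at t = 0.5000: 6.499759
  t * PV_t at t = 1.0000: 12.517591
  t * PV_t at t = 1.5000: 18.080296
  t * PV_t at t = 2.0000: 23.213347
  t * PV_t at t = 2.5000: 27.940957
  t * PV_t at t = 3.0000: 32.286132
  t * PV_t at t = 3.5000: 36.270731
  t * PV_t at t = 4.0000: 39.915516
  t * PV_t at t = 4.5000: 43.240208
  t * PV_t at t = 5.0000: 46.263530
  t * PV_t at t = 5.5000: 49.003257
  t * PV_t at t = 6.0000: 51.476263
  t * PV_t at t = 6.5000: 53.698557
  t * PV_t at t = 7.0000: 55.685330
  t * PV_t at t = 7.5000: 57.450990
  t * PV_t at t = 8.0000: 59.009202
  t * PV_t at t = 8.5000: 60.372920
  t * PV_t at t = 9.0000: 61.554423
  t * PV_t at t = 9.5000: 62.565347
  t * PV_t at t = 10.0000: 4760.951262
Macaulay duration D = 5557.995617 / 655.684061 = 8.476637
Modified duration = D / (1 + y/m) = 8.476637 / (1 + 0.038500) = 8.162385


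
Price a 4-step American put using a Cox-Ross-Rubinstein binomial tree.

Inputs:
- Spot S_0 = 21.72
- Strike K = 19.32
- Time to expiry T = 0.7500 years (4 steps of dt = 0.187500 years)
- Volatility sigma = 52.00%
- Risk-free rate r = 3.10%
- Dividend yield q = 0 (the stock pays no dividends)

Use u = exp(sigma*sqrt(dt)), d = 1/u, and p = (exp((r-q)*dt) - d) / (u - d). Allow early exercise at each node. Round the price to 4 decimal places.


dt = T/N = 0.187500
u = exp(sigma*sqrt(dt)) = 1.252531; d = 1/u = 0.798383
p = (exp((r-q)*dt) - d) / (u - d) = 0.456781
Discount per step: exp(-r*dt) = 0.994204
Stock lattice S(k, i) with i counting down-moves:
  k=0: S(0,0) = 21.7200
  k=1: S(1,0) = 27.2050; S(1,1) = 17.3409
  k=2: S(2,0) = 34.0751; S(2,1) = 21.7200; S(2,2) = 13.8447
  k=3: S(3,0) = 42.6801; S(3,1) = 27.2050; S(3,2) = 17.3409; S(3,3) = 11.0534
  k=4: S(4,0) = 53.4582; S(4,1) = 34.0751; S(4,2) = 21.7200; S(4,3) = 13.8447; S(4,4) = 8.8248
Terminal payoffs V(N, i) = max(K - S_T, 0):
  V(4,0) = 0.000000; V(4,1) = 0.000000; V(4,2) = 0.000000; V(4,3) = 5.475330; V(4,4) = 10.495190
Backward induction: V(k, i) = exp(-r*dt) * [p * V(k+1, i) + (1-p) * V(k+1, i+1)]; then take max(V_cont, immediate exercise) for American.
  V(3,0) = exp(-r*dt) * [p*0.000000 + (1-p)*0.000000] = 0.000000; exercise = 0.000000; V(3,0) = max -> 0.000000
  V(3,1) = exp(-r*dt) * [p*0.000000 + (1-p)*0.000000] = 0.000000; exercise = 0.000000; V(3,1) = max -> 0.000000
  V(3,2) = exp(-r*dt) * [p*0.000000 + (1-p)*5.475330] = 2.957066; exercise = 1.979117; V(3,2) = max -> 2.957066
  V(3,3) = exp(-r*dt) * [p*5.475330 + (1-p)*10.495190] = 8.154677; exercise = 8.266649; V(3,3) = max -> 8.266649
  V(2,0) = exp(-r*dt) * [p*0.000000 + (1-p)*0.000000] = 0.000000; exercise = 0.000000; V(2,0) = max -> 0.000000
  V(2,1) = exp(-r*dt) * [p*0.000000 + (1-p)*2.957066] = 1.597025; exercise = 0.000000; V(2,1) = max -> 1.597025
  V(2,2) = exp(-r*dt) * [p*2.957066 + (1-p)*8.266649] = 5.807478; exercise = 5.475330; V(2,2) = max -> 5.807478
  V(1,0) = exp(-r*dt) * [p*0.000000 + (1-p)*1.597025] = 0.862506; exercise = 0.000000; V(1,0) = max -> 0.862506
  V(1,1) = exp(-r*dt) * [p*1.597025 + (1-p)*5.807478] = 3.861712; exercise = 1.979117; V(1,1) = max -> 3.861712
  V(0,0) = exp(-r*dt) * [p*0.862506 + (1-p)*3.861712] = 2.477291; exercise = 0.000000; V(0,0) = max -> 2.477291

Answer: Price = V(0,0) = 2.4773


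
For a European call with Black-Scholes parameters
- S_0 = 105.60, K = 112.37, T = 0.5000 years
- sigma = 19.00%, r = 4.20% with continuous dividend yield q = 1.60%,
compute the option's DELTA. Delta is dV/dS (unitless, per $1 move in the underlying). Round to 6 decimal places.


Answer: Delta = 0.379583

Derivation:
d1 = -0.2985749202; d2 = -0.4329252086
phi(d1) = 0.3815505153; exp(-qT) = 0.9920319148; exp(-rT) = 0.9792189646
N(d1) = 0.3826322019
Delta = exp(-qT) * N(d1) = 0.9920319148 * 0.3826322019 = 0.379583


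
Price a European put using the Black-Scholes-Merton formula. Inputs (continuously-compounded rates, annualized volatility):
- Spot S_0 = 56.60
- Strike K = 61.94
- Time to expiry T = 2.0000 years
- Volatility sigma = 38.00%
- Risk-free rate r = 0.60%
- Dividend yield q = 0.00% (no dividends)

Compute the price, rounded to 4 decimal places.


d1 = (ln(S/K) + (r - q + 0.5*sigma^2) * T) / (sigma * sqrt(T)) = 0.12326511
d2 = d1 - sigma * sqrt(T) = -0.41413605
exp(-rT) = 0.98807171; exp(-qT) = 1.00000000
P = K * exp(-rT) * N(-d2) - S_0 * exp(-qT) * N(-d1)
N(-d1) = 0.45094859; N(-d2) = 0.66061276
P = 61.9400 * 0.98807171 * 0.66061276 - 56.6000 * 1.00000000 * 0.45094859 = 14.9066

Answer: Price = 14.9066


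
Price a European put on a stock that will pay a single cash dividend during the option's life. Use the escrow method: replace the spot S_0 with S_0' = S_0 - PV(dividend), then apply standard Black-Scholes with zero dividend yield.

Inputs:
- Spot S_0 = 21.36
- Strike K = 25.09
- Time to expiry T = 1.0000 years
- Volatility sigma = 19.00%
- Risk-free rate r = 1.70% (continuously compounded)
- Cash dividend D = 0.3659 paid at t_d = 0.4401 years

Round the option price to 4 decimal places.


PV(D) = D * exp(-r * t_d) = 0.3659 * 0.99254622 = 0.36317266
S_0' = S_0 - PV(D) = 21.3600 - 0.36317266 = 20.99682734
d1 = (ln(S_0'/K) + (r + sigma^2/2)*T) / (sigma*sqrt(T)) = -0.75288428
d2 = d1 - sigma*sqrt(T) = -0.94288428
exp(-rT) = 0.98314368
N(-d1) = 0.77424027; N(-d2) = 0.82712995
P = K * exp(-rT) * N(-d2) - S_0' * N(-d1) = 25.0900 * 0.98314368 * 0.82712995 - 20.99682734 * 0.77424027 = 4.1463

Answer: Price = 4.1463


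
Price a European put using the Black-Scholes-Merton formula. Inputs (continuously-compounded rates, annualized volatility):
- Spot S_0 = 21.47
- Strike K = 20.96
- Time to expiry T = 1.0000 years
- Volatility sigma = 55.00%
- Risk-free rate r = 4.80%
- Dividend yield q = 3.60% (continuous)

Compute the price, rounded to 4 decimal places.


Answer: Price = 4.0509

Derivation:
d1 = (ln(S/K) + (r - q + 0.5*sigma^2) * T) / (sigma * sqrt(T)) = 0.34052864
d2 = d1 - sigma * sqrt(T) = -0.20947136
exp(-rT) = 0.95313379; exp(-qT) = 0.96464029
P = K * exp(-rT) * N(-d2) - S_0 * exp(-qT) * N(-d1)
N(-d1) = 0.36672923; N(-d2) = 0.58295985
P = 20.9600 * 0.95313379 * 0.58295985 - 21.4700 * 0.96464029 * 0.36672923 = 4.0509


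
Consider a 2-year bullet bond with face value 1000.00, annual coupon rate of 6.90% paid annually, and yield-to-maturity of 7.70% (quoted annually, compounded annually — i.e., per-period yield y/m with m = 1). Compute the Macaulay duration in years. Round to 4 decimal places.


Answer: Macaulay duration = 1.9350 years

Derivation:
Coupon per period c = face * coupon_rate / m = 69.000000
Periods per year m = 1; per-period yield y/m = 0.077000
Number of cashflows N = 2
Cashflows (t years, CF_t, discount factor 1/(1+y/m)^(m*t), PV):
  t = 1.0000: CF_t = 69.000000, DF = 0.928505, PV = 64.066852
  t = 2.0000: CF_t = 1069.000000, DF = 0.862122, PV = 921.608133
Price P = sum_t PV_t = 985.674985
Macaulay numerator sum_t t * PV_t:
  t * PV_t at t = 1.0000: 64.066852
  t * PV_t at t = 2.0000: 1843.216266
Macaulay duration D = (sum_t t * PV_t) / P = 1907.283118 / 985.674985 = 1.935002


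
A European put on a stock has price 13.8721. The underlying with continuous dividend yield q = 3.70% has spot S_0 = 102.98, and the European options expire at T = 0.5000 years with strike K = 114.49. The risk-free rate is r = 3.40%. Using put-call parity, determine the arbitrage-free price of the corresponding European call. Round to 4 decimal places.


Put-call parity: C - P = S_0 * exp(-qT) - K * exp(-rT).
S_0 * exp(-qT) = 102.9800 * 0.98167007 = 101.09238428
K * exp(-rT) = 114.4900 * 0.98314368 = 112.56012045
C = P + S*exp(-qT) - K*exp(-rT)
C = 13.8721 + 101.09238428 - 112.56012045 = 2.4044

Answer: Call price = 2.4044


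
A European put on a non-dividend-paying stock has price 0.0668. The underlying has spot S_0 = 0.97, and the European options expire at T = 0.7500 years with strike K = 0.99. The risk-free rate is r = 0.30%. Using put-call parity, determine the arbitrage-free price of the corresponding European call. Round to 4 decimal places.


Put-call parity: C - P = S_0 * exp(-qT) - K * exp(-rT).
S_0 * exp(-qT) = 0.9700 * 1.00000000 = 0.97000000
K * exp(-rT) = 0.9900 * 0.99775253 = 0.98777500
C = P + S*exp(-qT) - K*exp(-rT)
C = 0.0668 + 0.97000000 - 0.98777500 = 0.0490

Answer: Call price = 0.0490


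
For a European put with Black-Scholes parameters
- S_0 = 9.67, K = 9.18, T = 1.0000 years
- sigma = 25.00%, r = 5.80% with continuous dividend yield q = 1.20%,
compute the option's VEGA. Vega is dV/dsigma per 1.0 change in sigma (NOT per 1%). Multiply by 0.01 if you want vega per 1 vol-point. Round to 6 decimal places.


Answer: Vega = 3.334901

Derivation:
d1 = 0.5170044193; d2 = 0.2670044193
phi(d1) = 0.3490342172; exp(-qT) = 0.9880717129; exp(-rT) = 0.9436499474
Vega = S * exp(-qT) * phi(d1) * sqrt(T) = 9.6700 * 0.9880717129 * 0.3490342172 * 1.0000000000 = 3.334901


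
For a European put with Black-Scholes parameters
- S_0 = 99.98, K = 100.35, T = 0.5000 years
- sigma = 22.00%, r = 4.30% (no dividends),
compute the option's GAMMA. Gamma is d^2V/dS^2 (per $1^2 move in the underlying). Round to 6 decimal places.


Answer: Gamma = 0.025180

Derivation:
d1 = 0.1922436324; d2 = 0.0366801405
phi(d1) = 0.3916379980; exp(-qT) = 1.0000000000; exp(-rT) = 0.9787294775
Gamma = exp(-qT) * phi(d1) / (S * sigma * sqrt(T)) = 1.0000000000 * 0.3916379980 / (99.9800 * 0.2200 * 0.7071067812) = 0.025180


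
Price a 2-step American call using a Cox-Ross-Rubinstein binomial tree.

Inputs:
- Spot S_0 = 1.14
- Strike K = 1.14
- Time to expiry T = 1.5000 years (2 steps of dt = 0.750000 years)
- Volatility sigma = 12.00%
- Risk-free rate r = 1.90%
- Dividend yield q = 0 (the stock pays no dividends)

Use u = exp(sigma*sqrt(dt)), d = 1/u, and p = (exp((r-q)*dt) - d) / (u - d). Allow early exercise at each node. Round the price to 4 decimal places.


dt = T/N = 0.750000
u = exp(sigma*sqrt(dt)) = 1.109515; d = 1/u = 0.901295
p = (exp((r-q)*dt) - d) / (u - d) = 0.542970
Discount per step: exp(-r*dt) = 0.985851
Stock lattice S(k, i) with i counting down-moves:
  k=0: S(0,0) = 1.1400
  k=1: S(1,0) = 1.2648; S(1,1) = 1.0275
  k=2: S(2,0) = 1.4034; S(2,1) = 1.1400; S(2,2) = 0.9261
Terminal payoffs V(N, i) = max(S_T - K, 0):
  V(2,0) = 0.263367; V(2,1) = 0.000000; V(2,2) = 0.000000
Backward induction: V(k, i) = exp(-r*dt) * [p * V(k+1, i) + (1-p) * V(k+1, i+1)]; then take max(V_cont, immediate exercise) for American.
  V(1,0) = exp(-r*dt) * [p*0.263367 + (1-p)*0.000000] = 0.140977; exercise = 0.124847; V(1,0) = max -> 0.140977
  V(1,1) = exp(-r*dt) * [p*0.000000 + (1-p)*0.000000] = 0.000000; exercise = 0.000000; V(1,1) = max -> 0.000000
  V(0,0) = exp(-r*dt) * [p*0.140977 + (1-p)*0.000000] = 0.075463; exercise = 0.000000; V(0,0) = max -> 0.075463

Answer: Price = V(0,0) = 0.0755


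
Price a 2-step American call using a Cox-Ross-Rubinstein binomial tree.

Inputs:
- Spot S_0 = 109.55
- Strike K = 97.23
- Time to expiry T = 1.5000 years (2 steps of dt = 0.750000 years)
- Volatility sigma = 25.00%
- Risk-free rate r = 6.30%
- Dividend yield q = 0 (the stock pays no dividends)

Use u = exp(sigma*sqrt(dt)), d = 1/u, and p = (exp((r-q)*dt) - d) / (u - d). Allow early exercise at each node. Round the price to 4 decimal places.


dt = T/N = 0.750000
u = exp(sigma*sqrt(dt)) = 1.241731; d = 1/u = 0.805327
p = (exp((r-q)*dt) - d) / (u - d) = 0.556954
Discount per step: exp(-r*dt) = 0.953849
Stock lattice S(k, i) with i counting down-moves:
  k=0: S(0,0) = 109.5500
  k=1: S(1,0) = 136.0316; S(1,1) = 88.2236
  k=2: S(2,0) = 168.9147; S(2,1) = 109.5500; S(2,2) = 71.0489
Terminal payoffs V(N, i) = max(S_T - K, 0):
  V(2,0) = 71.684686; V(2,1) = 12.320000; V(2,2) = 0.000000
Backward induction: V(k, i) = exp(-r*dt) * [p * V(k+1, i) + (1-p) * V(k+1, i+1)]; then take max(V_cont, immediate exercise) for American.
  V(1,0) = exp(-r*dt) * [p*71.684686 + (1-p)*12.320000] = 43.288899; exercise = 38.801628; V(1,0) = max -> 43.288899
  V(1,1) = exp(-r*dt) * [p*12.320000 + (1-p)*0.000000] = 6.544998; exercise = 0.000000; V(1,1) = max -> 6.544998
  V(0,0) = exp(-r*dt) * [p*43.288899 + (1-p)*6.544998] = 25.763131; exercise = 12.320000; V(0,0) = max -> 25.763131

Answer: Price = V(0,0) = 25.7631


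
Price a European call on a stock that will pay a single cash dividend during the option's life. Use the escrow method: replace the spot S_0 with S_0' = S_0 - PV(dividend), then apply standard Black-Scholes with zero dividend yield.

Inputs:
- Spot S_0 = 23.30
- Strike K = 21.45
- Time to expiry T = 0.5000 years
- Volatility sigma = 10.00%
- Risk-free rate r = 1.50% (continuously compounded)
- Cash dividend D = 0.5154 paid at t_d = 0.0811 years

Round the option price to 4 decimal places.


PV(D) = D * exp(-r * t_d) = 0.5154 * 0.99878424 = 0.51477340
S_0' = S_0 - PV(D) = 23.3000 - 0.51477340 = 22.78522660
d1 = (ln(S_0'/K) + (r + sigma^2/2)*T) / (sigma*sqrt(T)) = 0.99543275
d2 = d1 - sigma*sqrt(T) = 0.92472207
exp(-rT) = 0.99252805
N(d1) = 0.84023708; N(d2) = 0.82244475
C = S_0' * N(d1) - K * exp(-rT) * N(d2) = 22.78522660 * 0.84023708 - 21.4500 * 0.99252805 * 0.82244475 = 1.6354

Answer: Price = 1.6354


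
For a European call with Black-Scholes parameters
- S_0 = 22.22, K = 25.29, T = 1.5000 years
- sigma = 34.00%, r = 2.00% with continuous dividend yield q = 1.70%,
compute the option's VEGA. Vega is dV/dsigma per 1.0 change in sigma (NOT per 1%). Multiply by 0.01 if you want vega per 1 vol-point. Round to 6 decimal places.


Answer: Vega = 10.538924

Derivation:
d1 = -0.0917748796; d2 = -0.5081881359
phi(d1) = 0.3972657418; exp(-qT) = 0.9748223790; exp(-rT) = 0.9704455335
Vega = S * exp(-qT) * phi(d1) * sqrt(T) = 22.2200 * 0.9748223790 * 0.3972657418 * 1.2247448714 = 10.538924


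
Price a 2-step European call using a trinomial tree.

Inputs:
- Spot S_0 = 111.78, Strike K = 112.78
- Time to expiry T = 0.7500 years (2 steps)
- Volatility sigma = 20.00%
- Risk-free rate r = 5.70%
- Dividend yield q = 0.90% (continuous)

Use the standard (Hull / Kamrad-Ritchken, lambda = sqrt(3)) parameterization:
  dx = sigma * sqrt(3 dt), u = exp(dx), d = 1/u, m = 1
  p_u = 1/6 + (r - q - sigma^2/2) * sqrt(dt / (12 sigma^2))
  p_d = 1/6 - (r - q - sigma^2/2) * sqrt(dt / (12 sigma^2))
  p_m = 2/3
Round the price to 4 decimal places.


Answer: Price = V(0,0) = 8.2536

Derivation:
dt = T/N = 0.375000; dx = sigma*sqrt(3*dt) = 0.212132
u = exp(dx) = 1.236311; d = 1/u = 0.808858
p_u = 0.191415, p_m = 0.666667, p_d = 0.141918
Discount per step: exp(-r*dt) = 0.978852
Stock lattice S(k, j) with j the centered position index:
  k=0: S(0,+0) = 111.7800
  k=1: S(1,-1) = 90.4141; S(1,+0) = 111.7800; S(1,+1) = 138.1949
  k=2: S(2,-2) = 73.1322; S(2,-1) = 90.4141; S(2,+0) = 111.7800; S(2,+1) = 138.1949; S(2,+2) = 170.8518
Terminal payoffs V(N, j) = max(S_T - K, 0):
  V(2,-2) = 0.000000; V(2,-1) = 0.000000; V(2,+0) = 0.000000; V(2,+1) = 25.414856; V(2,+2) = 58.071836
Backward induction: V(k, j) = exp(-r*dt) * [p_u * V(k+1, j+1) + p_m * V(k+1, j) + p_d * V(k+1, j-1)]
  V(1,-1) = exp(-r*dt) * [p_u*0.000000 + p_m*0.000000 + p_d*0.000000] = 0.000000
  V(1,+0) = exp(-r*dt) * [p_u*25.414856 + p_m*0.000000 + p_d*0.000000] = 4.761913
  V(1,+1) = exp(-r*dt) * [p_u*58.071836 + p_m*25.414856 + p_d*0.000000] = 27.465683
  V(0,+0) = exp(-r*dt) * [p_u*27.465683 + p_m*4.761913 + p_d*0.000000] = 8.253643


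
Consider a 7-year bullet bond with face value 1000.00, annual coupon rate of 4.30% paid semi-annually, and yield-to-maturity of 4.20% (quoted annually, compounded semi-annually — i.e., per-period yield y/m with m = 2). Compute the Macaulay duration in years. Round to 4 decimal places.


Coupon per period c = face * coupon_rate / m = 21.500000
Periods per year m = 2; per-period yield y/m = 0.021000
Number of cashflows N = 14
Cashflows (t years, CF_t, discount factor 1/(1+y/m)^(m*t), PV):
  t = 0.5000: CF_t = 21.500000, DF = 0.979432, PV = 21.057786
  t = 1.0000: CF_t = 21.500000, DF = 0.959287, PV = 20.624668
  t = 1.5000: CF_t = 21.500000, DF = 0.939556, PV = 20.200459
  t = 2.0000: CF_t = 21.500000, DF = 0.920231, PV = 19.784974
  t = 2.5000: CF_t = 21.500000, DF = 0.901304, PV = 19.378036
  t = 3.0000: CF_t = 21.500000, DF = 0.882766, PV = 18.979467
  t = 3.5000: CF_t = 21.500000, DF = 0.864609, PV = 18.589096
  t = 4.0000: CF_t = 21.500000, DF = 0.846826, PV = 18.206754
  t = 4.5000: CF_t = 21.500000, DF = 0.829408, PV = 17.832276
  t = 5.0000: CF_t = 21.500000, DF = 0.812349, PV = 17.465501
  t = 5.5000: CF_t = 21.500000, DF = 0.795640, PV = 17.106269
  t = 6.0000: CF_t = 21.500000, DF = 0.779276, PV = 16.754426
  t = 6.5000: CF_t = 21.500000, DF = 0.763247, PV = 16.409820
  t = 7.0000: CF_t = 1021.500000, DF = 0.747549, PV = 763.621208
Price P = sum_t PV_t = 1006.010740
Macaulay numerator sum_t t * PV_t:
  t * PV_t at t = 0.5000: 10.528893
  t * PV_t at t = 1.0000: 20.624668
  t * PV_t at t = 1.5000: 30.300688
  t * PV_t at t = 2.0000: 39.569949
  t * PV_t at t = 2.5000: 48.445089
  t * PV_t at t = 3.0000: 56.938400
  t * PV_t at t = 3.5000: 65.061835
  t * PV_t at t = 4.0000: 72.827016
  t * PV_t at t = 4.5000: 80.245243
  t * PV_t at t = 5.0000: 87.327503
  t * PV_t at t = 5.5000: 94.084479
  t * PV_t at t = 6.0000: 100.526556
  t * PV_t at t = 6.5000: 106.663829
  t * PV_t at t = 7.0000: 5345.348459
Macaulay duration D = (sum_t t * PV_t) / P = 6158.492608 / 1006.010740 = 6.121697

Answer: Macaulay duration = 6.1217 years


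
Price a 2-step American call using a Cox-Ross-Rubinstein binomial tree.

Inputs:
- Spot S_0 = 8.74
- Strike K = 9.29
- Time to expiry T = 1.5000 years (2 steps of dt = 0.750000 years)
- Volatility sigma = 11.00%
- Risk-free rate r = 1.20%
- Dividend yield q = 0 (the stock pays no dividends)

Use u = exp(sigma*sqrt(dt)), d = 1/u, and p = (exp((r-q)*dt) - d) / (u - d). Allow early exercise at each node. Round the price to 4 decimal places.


Answer: Price = V(0,0) = 0.3458

Derivation:
dt = T/N = 0.750000
u = exp(sigma*sqrt(dt)) = 1.099948; d = 1/u = 0.909134
p = (exp((r-q)*dt) - d) / (u - d) = 0.523582
Discount per step: exp(-r*dt) = 0.991040
Stock lattice S(k, i) with i counting down-moves:
  k=0: S(0,0) = 8.7400
  k=1: S(1,0) = 9.6135; S(1,1) = 7.9458
  k=2: S(2,0) = 10.5744; S(2,1) = 8.7400; S(2,2) = 7.2238
Terminal payoffs V(N, i) = max(S_T - K, 0):
  V(2,0) = 1.284398; V(2,1) = 0.000000; V(2,2) = 0.000000
Backward induction: V(k, i) = exp(-r*dt) * [p * V(k+1, i) + (1-p) * V(k+1, i+1)]; then take max(V_cont, immediate exercise) for American.
  V(1,0) = exp(-r*dt) * [p*1.284398 + (1-p)*0.000000] = 0.666462; exercise = 0.323544; V(1,0) = max -> 0.666462
  V(1,1) = exp(-r*dt) * [p*0.000000 + (1-p)*0.000000] = 0.000000; exercise = 0.000000; V(1,1) = max -> 0.000000
  V(0,0) = exp(-r*dt) * [p*0.666462 + (1-p)*0.000000] = 0.345821; exercise = 0.000000; V(0,0) = max -> 0.345821


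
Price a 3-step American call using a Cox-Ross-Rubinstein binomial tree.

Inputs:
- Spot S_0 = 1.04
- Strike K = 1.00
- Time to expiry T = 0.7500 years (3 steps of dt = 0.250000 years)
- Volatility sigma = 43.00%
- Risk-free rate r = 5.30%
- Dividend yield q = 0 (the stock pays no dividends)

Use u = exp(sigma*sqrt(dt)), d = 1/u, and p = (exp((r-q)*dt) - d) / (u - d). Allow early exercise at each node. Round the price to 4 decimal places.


Answer: Price = V(0,0) = 0.2020

Derivation:
dt = T/N = 0.250000
u = exp(sigma*sqrt(dt)) = 1.239862; d = 1/u = 0.806541
p = (exp((r-q)*dt) - d) / (u - d) = 0.477237
Discount per step: exp(-r*dt) = 0.986837
Stock lattice S(k, i) with i counting down-moves:
  k=0: S(0,0) = 1.0400
  k=1: S(1,0) = 1.2895; S(1,1) = 0.8388
  k=2: S(2,0) = 1.5987; S(2,1) = 1.0400; S(2,2) = 0.6765
  k=3: S(3,0) = 1.9822; S(3,1) = 1.2895; S(3,2) = 0.8388; S(3,3) = 0.5456
Terminal payoffs V(N, i) = max(S_T - K, 0):
  V(3,0) = 0.982227; V(3,1) = 0.289456; V(3,2) = 0.000000; V(3,3) = 0.000000
Backward induction: V(k, i) = exp(-r*dt) * [p * V(k+1, i) + (1-p) * V(k+1, i+1)]; then take max(V_cont, immediate exercise) for American.
  V(2,0) = exp(-r*dt) * [p*0.982227 + (1-p)*0.289456] = 0.611910; exercise = 0.598748; V(2,0) = max -> 0.611910
  V(2,1) = exp(-r*dt) * [p*0.289456 + (1-p)*0.000000] = 0.136321; exercise = 0.040000; V(2,1) = max -> 0.136321
  V(2,2) = exp(-r*dt) * [p*0.000000 + (1-p)*0.000000] = 0.000000; exercise = 0.000000; V(2,2) = max -> 0.000000
  V(1,0) = exp(-r*dt) * [p*0.611910 + (1-p)*0.136321] = 0.358508; exercise = 0.289456; V(1,0) = max -> 0.358508
  V(1,1) = exp(-r*dt) * [p*0.136321 + (1-p)*0.000000] = 0.064201; exercise = 0.000000; V(1,1) = max -> 0.064201
  V(0,0) = exp(-r*dt) * [p*0.358508 + (1-p)*0.064201] = 0.201962; exercise = 0.040000; V(0,0) = max -> 0.201962
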